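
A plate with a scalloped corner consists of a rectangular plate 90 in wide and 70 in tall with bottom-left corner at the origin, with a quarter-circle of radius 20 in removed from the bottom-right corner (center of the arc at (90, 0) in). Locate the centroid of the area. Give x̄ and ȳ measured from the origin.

x̄ = 43.08 in, ȳ = 36.39 in

plate: A = 90 × 70 = 6300.00, centroid at (45.00, 35.00).
removed quarter-circle: A = −¼π·20² = -314.16, centroid at (81.51, 8.49).
ΣA = 5985.84 in²
ΣAx̄ = (6300.00)(45.00) + (-314.16)(81.51) = 257892.33 in³
ΣAȳ = (6300.00)(35.00) + (-314.16)(8.49) = 217833.33 in³
x̄ = 257892.33 / 5985.84 = 43.08 in
ȳ = 217833.33 / 5985.84 = 36.39 in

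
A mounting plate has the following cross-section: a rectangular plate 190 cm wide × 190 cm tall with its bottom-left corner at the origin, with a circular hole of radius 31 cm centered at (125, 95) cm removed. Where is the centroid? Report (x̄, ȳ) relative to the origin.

x̄ = 92.26 cm, ȳ = 95.00 cm

plate: A = 190 × 190 = 36100.00, centroid at (95.00, 95.00).
hole: A = −π·31² = -3019.07, centroid at (125.00, 95.00).
ΣA = 33080.93 cm²
ΣAx̄ = (36100.00)(95.00) + (-3019.07)(125.00) = 3052116.18 cm³
ΣAȳ = (36100.00)(95.00) + (-3019.07)(95.00) = 3142688.30 cm³
x̄ = 3052116.18 / 33080.93 = 92.26 cm
ȳ = 3142688.30 / 33080.93 = 95.00 cm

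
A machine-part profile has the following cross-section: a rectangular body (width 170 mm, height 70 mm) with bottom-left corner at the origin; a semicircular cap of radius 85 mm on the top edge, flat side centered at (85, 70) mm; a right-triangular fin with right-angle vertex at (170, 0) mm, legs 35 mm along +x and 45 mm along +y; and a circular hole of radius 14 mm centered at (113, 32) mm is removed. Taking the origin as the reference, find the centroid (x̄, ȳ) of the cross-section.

Part | A | x̄ᵢ | ȳᵢ | A·x̄ᵢ | A·ȳᵢ
rectangular body | 11900.00 | 85.00 | 35.00 | 1011500.00 | 416500.00
semicircular top | 11349.00 | 85.00 | 106.08 | 964665.29 | 1203846.91
triangular fin | 787.50 | 181.67 | 15.00 | 143062.50 | 11812.50
hole | -615.75 | 113.00 | 32.00 | -69579.99 | -19704.07
Σ | 23420.75 |  |  | 2049647.80 | 1612455.34
x̄ = 2049647.80 / 23420.75 = 87.51 mm
ȳ = 1612455.34 / 23420.75 = 68.85 mm

x̄ = 87.51 mm, ȳ = 68.85 mm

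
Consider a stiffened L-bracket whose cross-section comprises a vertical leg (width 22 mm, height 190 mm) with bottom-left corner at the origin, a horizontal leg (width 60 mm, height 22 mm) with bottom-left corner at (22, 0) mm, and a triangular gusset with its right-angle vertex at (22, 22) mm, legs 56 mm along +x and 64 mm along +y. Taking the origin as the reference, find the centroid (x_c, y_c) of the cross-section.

x_c = 25.71 mm, y_c = 67.10 mm

Part | A | x̄ᵢ | ȳᵢ | A·x̄ᵢ | A·ȳᵢ
vertical leg | 4180.00 | 11.00 | 95.00 | 45980.00 | 397100.00
horizontal leg | 1320.00 | 52.00 | 11.00 | 68640.00 | 14520.00
gusset | 1792.00 | 40.67 | 43.33 | 72874.67 | 77653.33
Σ | 7292.00 |  |  | 187494.67 | 489273.33
x_c = 187494.67 / 7292.00 = 25.71 mm
y_c = 489273.33 / 7292.00 = 67.10 mm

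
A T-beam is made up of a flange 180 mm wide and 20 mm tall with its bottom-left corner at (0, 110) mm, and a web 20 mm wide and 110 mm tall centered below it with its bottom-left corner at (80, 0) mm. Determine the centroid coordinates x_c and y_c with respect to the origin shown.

web: A = 20 × 110 = 2200.00, centroid at (90.00, 55.00).
flange: A = 180 × 20 = 3600.00, centroid at (90.00, 120.00).
ΣA = 5800.00 mm²
ΣAx_c = (2200.00)(90.00) + (3600.00)(90.00) = 522000.00 mm³
ΣAy_c = (2200.00)(55.00) + (3600.00)(120.00) = 553000.00 mm³
x_c = 522000.00 / 5800.00 = 90.00 mm
y_c = 553000.00 / 5800.00 = 95.34 mm

x_c = 90.00 mm, y_c = 95.34 mm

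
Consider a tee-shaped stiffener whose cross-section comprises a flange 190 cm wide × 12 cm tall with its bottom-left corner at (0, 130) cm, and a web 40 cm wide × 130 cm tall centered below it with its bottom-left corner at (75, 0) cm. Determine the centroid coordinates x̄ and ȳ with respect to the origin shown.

web: A = 40 × 130 = 5200.00, centroid at (95.00, 65.00).
flange: A = 190 × 12 = 2280.00, centroid at (95.00, 136.00).
ΣA = 7480.00 cm², ΣAx̄ = 710600.00 cm³, ΣAȳ = 648080.00 cm³.
x̄ = 710600.00/7480.00 = 95.00 cm; ȳ = 648080.00/7480.00 = 86.64 cm.

x̄ = 95.00 cm, ȳ = 86.64 cm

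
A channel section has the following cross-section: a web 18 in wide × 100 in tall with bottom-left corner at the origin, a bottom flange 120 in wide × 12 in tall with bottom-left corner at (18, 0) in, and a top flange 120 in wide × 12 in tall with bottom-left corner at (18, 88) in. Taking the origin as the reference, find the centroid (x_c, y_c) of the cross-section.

x_c = 51.46 in, y_c = 50.00 in

Part | A | x̄ᵢ | ȳᵢ | A·x̄ᵢ | A·ȳᵢ
web | 1800.00 | 9.00 | 50.00 | 16200.00 | 90000.00
bottom flange | 1440.00 | 78.00 | 6.00 | 112320.00 | 8640.00
top flange | 1440.00 | 78.00 | 94.00 | 112320.00 | 135360.00
Σ | 4680.00 |  |  | 240840.00 | 234000.00
x_c = 240840.00 / 4680.00 = 51.46 in
y_c = 234000.00 / 4680.00 = 50.00 in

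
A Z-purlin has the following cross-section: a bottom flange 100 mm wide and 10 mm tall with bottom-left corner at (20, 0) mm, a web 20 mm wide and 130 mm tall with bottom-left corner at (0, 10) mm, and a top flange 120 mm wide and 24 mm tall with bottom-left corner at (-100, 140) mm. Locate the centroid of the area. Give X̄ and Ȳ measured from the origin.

Part | A | x̄ᵢ | ȳᵢ | A·x̄ᵢ | A·ȳᵢ
bottom flange | 1000.00 | 70.00 | 5.00 | 70000.00 | 5000.00
web | 2600.00 | 10.00 | 75.00 | 26000.00 | 195000.00
top flange | 2880.00 | -40.00 | 152.00 | -115200.00 | 437760.00
Σ | 6480.00 |  |  | -19200.00 | 637760.00
X̄ = -19200.00 / 6480.00 = -2.96 mm
Ȳ = 637760.00 / 6480.00 = 98.42 mm

X̄ = -2.96 mm, Ȳ = 98.42 mm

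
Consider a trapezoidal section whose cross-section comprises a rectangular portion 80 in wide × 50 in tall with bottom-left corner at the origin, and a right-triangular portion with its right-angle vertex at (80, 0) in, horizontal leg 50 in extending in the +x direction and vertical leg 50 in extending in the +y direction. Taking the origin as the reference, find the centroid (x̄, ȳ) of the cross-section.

x̄ = 53.49 in, ȳ = 23.02 in

Part | A | x̄ᵢ | ȳᵢ | A·x̄ᵢ | A·ȳᵢ
rectangular portion | 4000.00 | 40.00 | 25.00 | 160000.00 | 100000.00
triangular portion | 1250.00 | 96.67 | 16.67 | 120833.33 | 20833.33
Σ | 5250.00 |  |  | 280833.33 | 120833.33
x̄ = 280833.33 / 5250.00 = 53.49 in
ȳ = 120833.33 / 5250.00 = 23.02 in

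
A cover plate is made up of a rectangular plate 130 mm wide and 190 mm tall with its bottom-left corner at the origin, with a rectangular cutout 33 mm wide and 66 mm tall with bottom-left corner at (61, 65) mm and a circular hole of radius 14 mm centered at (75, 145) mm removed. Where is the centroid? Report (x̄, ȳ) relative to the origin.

x̄ = 63.48 mm, ȳ = 93.30 mm

plate: A = 130 × 190 = 24700.00, centroid at (65.00, 95.00).
hole 1: A = −(33 × 66) = -2178.00, centroid at (77.50, 98.00).
hole 2: A = −π·14² = -615.75, centroid at (75.00, 145.00).
ΣA = 21906.25 mm²
ΣAx̄ = (24700.00)(65.00) + (-2178.00)(77.50) + (-615.75)(75.00) = 1390523.59 mm³
ΣAȳ = (24700.00)(95.00) + (-2178.00)(98.00) + (-615.75)(145.00) = 2043771.94 mm³
x̄ = 1390523.59 / 21906.25 = 63.48 mm
ȳ = 2043771.94 / 21906.25 = 93.30 mm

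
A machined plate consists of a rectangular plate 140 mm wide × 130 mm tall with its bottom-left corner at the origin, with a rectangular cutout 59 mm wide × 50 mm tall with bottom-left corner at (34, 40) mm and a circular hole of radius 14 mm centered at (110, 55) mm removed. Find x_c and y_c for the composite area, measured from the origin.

plate: A = 140 × 130 = 18200.00, centroid at (70.00, 65.00).
hole 1: A = −(59 × 50) = -2950.00, centroid at (63.50, 65.00).
hole 2: A = −π·14² = -615.75, centroid at (110.00, 55.00).
ΣA = 14634.25 mm²
ΣAx_c = (18200.00)(70.00) + (-2950.00)(63.50) + (-615.75)(110.00) = 1018942.26 mm³
ΣAy_c = (18200.00)(65.00) + (-2950.00)(65.00) + (-615.75)(55.00) = 957383.63 mm³
x_c = 1018942.26 / 14634.25 = 69.63 mm
y_c = 957383.63 / 14634.25 = 65.42 mm

x_c = 69.63 mm, y_c = 65.42 mm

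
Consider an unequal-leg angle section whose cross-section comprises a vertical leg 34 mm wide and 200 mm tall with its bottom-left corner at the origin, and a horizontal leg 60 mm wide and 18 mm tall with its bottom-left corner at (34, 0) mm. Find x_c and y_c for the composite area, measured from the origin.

vertical leg: A = 34 × 200 = 6800.00, centroid at (17.00, 100.00).
horizontal leg: A = 60 × 18 = 1080.00, centroid at (64.00, 9.00).
ΣA = 7880.00 mm², ΣAx_c = 184720.00 mm³, ΣAy_c = 689720.00 mm³.
x_c = 184720.00/7880.00 = 23.44 mm; y_c = 689720.00/7880.00 = 87.53 mm.

x_c = 23.44 mm, y_c = 87.53 mm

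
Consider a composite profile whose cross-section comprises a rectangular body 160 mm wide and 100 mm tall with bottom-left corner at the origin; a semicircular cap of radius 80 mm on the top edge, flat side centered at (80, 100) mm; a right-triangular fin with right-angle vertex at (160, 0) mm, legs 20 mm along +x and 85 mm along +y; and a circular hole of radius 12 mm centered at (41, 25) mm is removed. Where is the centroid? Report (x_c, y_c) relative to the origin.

x_c = 83.45 mm, y_c = 81.64 mm

Part | A | x̄ᵢ | ȳᵢ | A·x̄ᵢ | A·ȳᵢ
rectangular body | 16000.00 | 80.00 | 50.00 | 1280000.00 | 800000.00
semicircular top | 10053.10 | 80.00 | 133.95 | 804247.72 | 1346642.98
triangular fin | 850.00 | 166.67 | 28.33 | 141666.67 | 24083.33
hole | -452.39 | 41.00 | 25.00 | -18547.96 | -11309.73
Σ | 26450.71 |  |  | 2207366.42 | 2159416.58
x_c = 2207366.42 / 26450.71 = 83.45 mm
y_c = 2159416.58 / 26450.71 = 81.64 mm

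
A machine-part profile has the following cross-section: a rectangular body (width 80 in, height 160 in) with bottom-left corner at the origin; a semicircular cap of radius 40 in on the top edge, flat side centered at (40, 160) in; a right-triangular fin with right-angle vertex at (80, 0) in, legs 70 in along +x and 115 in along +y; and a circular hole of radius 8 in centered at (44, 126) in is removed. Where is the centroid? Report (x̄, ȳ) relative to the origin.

x̄ = 53.28 in, ȳ = 83.49 in

Part | A | x̄ᵢ | ȳᵢ | A·x̄ᵢ | A·ȳᵢ
rectangular body | 12800.00 | 40.00 | 80.00 | 512000.00 | 1024000.00
semicircular top | 2513.27 | 40.00 | 176.98 | 100530.96 | 444790.53
triangular fin | 4025.00 | 103.33 | 38.33 | 415916.67 | 154291.67
hole | -201.06 | 44.00 | 126.00 | -8846.72 | -25333.80
Σ | 19137.21 |  |  | 1019600.91 | 1597748.39
x̄ = 1019600.91 / 19137.21 = 53.28 in
ȳ = 1597748.39 / 19137.21 = 83.49 in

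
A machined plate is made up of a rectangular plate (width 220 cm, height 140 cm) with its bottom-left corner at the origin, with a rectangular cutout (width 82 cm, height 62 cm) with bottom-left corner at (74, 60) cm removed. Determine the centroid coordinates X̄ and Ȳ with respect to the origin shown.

X̄ = 109.01 cm, Ȳ = 65.85 cm

plate: A = 220 × 140 = 30800.00, centroid at (110.00, 70.00).
hole: A = −(82 × 62) = -5084.00, centroid at (115.00, 91.00).
ΣA = 25716.00 cm²
ΣAX̄ = (30800.00)(110.00) + (-5084.00)(115.00) = 2803340.00 cm³
ΣAȲ = (30800.00)(70.00) + (-5084.00)(91.00) = 1693356.00 cm³
X̄ = 2803340.00 / 25716.00 = 109.01 cm
Ȳ = 1693356.00 / 25716.00 = 65.85 cm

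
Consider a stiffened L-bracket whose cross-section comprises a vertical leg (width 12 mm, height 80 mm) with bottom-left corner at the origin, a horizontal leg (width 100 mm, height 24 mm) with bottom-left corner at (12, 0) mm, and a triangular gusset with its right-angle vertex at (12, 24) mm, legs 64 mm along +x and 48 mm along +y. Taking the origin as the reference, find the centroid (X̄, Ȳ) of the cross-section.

vertical leg: A = 12 × 80 = 960.00, centroid at (6.00, 40.00).
horizontal leg: A = 100 × 24 = 2400.00, centroid at (62.00, 12.00).
gusset: A = ½·64·48 = 1536.00, centroid at (33.33, 40.00).
ΣA = 4896.00 mm², ΣAX̄ = 205760.00 mm³, ΣAȲ = 128640.00 mm³.
X̄ = 205760.00/4896.00 = 42.03 mm; Ȳ = 128640.00/4896.00 = 26.27 mm.

X̄ = 42.03 mm, Ȳ = 26.27 mm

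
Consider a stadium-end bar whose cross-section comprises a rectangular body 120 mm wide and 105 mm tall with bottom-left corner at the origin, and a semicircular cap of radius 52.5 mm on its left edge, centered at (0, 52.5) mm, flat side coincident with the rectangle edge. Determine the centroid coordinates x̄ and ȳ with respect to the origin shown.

x̄ = 38.96 mm, ȳ = 52.50 mm

rectangular body: A = 120 × 105 = 12600.00, centroid at (60.00, 52.50).
semicircular end: A = ½π·52.5² = 4329.51, centroid at (-22.28, 52.50).
ΣA = 16929.51 mm²
ΣAx̄ = (12600.00)(60.00) + (4329.51)(-22.28) = 659531.25 mm³
ΣAȳ = (12600.00)(52.50) + (4329.51)(52.50) = 888799.14 mm³
x̄ = 659531.25 / 16929.51 = 38.96 mm
ȳ = 888799.14 / 16929.51 = 52.50 mm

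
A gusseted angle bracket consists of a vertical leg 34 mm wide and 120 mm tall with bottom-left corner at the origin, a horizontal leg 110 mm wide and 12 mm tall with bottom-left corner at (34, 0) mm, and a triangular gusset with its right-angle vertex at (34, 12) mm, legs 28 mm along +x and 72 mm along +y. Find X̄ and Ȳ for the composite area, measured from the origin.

X̄ = 35.97 mm, Ȳ = 45.10 mm

vertical leg: A = 34 × 120 = 4080.00, centroid at (17.00, 60.00).
horizontal leg: A = 110 × 12 = 1320.00, centroid at (89.00, 6.00).
gusset: A = ½·28·72 = 1008.00, centroid at (43.33, 36.00).
ΣA = 6408.00 mm²
ΣAX̄ = (4080.00)(17.00) + (1320.00)(89.00) + (1008.00)(43.33) = 230520.00 mm³
ΣAȲ = (4080.00)(60.00) + (1320.00)(6.00) + (1008.00)(36.00) = 289008.00 mm³
X̄ = 230520.00 / 6408.00 = 35.97 mm
Ȳ = 289008.00 / 6408.00 = 45.10 mm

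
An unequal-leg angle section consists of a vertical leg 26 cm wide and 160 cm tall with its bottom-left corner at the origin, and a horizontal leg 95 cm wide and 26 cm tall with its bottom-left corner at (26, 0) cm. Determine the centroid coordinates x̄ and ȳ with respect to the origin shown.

x̄ = 35.54 cm, ȳ = 55.04 cm

vertical leg: A = 26 × 160 = 4160.00, centroid at (13.00, 80.00).
horizontal leg: A = 95 × 26 = 2470.00, centroid at (73.50, 13.00).
ΣA = 6630.00 cm², ΣAx̄ = 235625.00 cm³, ΣAȳ = 364910.00 cm³.
x̄ = 235625.00/6630.00 = 35.54 cm; ȳ = 364910.00/6630.00 = 55.04 cm.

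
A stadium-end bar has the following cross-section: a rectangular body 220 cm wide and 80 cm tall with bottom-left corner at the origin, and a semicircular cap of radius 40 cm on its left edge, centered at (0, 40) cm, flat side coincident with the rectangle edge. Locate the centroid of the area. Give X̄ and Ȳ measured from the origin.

X̄ = 94.13 cm, Ȳ = 40.00 cm

rectangular body: A = 220 × 80 = 17600.00, centroid at (110.00, 40.00).
semicircular end: A = ½π·40² = 2513.27, centroid at (-16.98, 40.00).
ΣA = 20113.27 cm²
ΣAX̄ = (17600.00)(110.00) + (2513.27)(-16.98) = 1893333.33 cm³
ΣAȲ = (17600.00)(40.00) + (2513.27)(40.00) = 804530.96 cm³
X̄ = 1893333.33 / 20113.27 = 94.13 cm
Ȳ = 804530.96 / 20113.27 = 40.00 cm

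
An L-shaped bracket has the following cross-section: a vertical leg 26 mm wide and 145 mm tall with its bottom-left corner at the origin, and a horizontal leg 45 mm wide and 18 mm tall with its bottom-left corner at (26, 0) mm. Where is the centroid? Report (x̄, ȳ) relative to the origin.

vertical leg: A = 26 × 145 = 3770.00, centroid at (13.00, 72.50).
horizontal leg: A = 45 × 18 = 810.00, centroid at (48.50, 9.00).
ΣA = 4580.00 mm², ΣAx̄ = 88295.00 mm³, ΣAȳ = 280615.00 mm³.
x̄ = 88295.00/4580.00 = 19.28 mm; ȳ = 280615.00/4580.00 = 61.27 mm.

x̄ = 19.28 mm, ȳ = 61.27 mm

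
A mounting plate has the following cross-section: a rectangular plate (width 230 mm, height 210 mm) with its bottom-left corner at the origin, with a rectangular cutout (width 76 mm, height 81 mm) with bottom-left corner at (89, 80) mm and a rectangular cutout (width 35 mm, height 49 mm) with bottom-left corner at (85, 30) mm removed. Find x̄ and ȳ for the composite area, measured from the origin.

x̄ = 113.70 mm, ȳ = 104.78 mm

Part | A | x̄ᵢ | ȳᵢ | A·x̄ᵢ | A·ȳᵢ
plate | 48300.00 | 115.00 | 105.00 | 5554500.00 | 5071500.00
hole 1 | -6156.00 | 127.00 | 120.50 | -781812.00 | -741798.00
hole 2 | -1715.00 | 102.50 | 54.50 | -175787.50 | -93467.50
Σ | 40429.00 |  |  | 4596900.50 | 4236234.50
x̄ = 4596900.50 / 40429.00 = 113.70 mm
ȳ = 4236234.50 / 40429.00 = 104.78 mm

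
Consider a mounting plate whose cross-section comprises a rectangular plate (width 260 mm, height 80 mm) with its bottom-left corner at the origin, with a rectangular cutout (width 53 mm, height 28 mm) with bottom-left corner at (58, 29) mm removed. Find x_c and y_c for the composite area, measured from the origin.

x_c = 133.50 mm, y_c = 39.77 mm

plate: A = 260 × 80 = 20800.00, centroid at (130.00, 40.00).
hole: A = −(53 × 28) = -1484.00, centroid at (84.50, 43.00).
ΣA = 19316.00 mm², ΣAx_c = 2578602.00 mm³, ΣAy_c = 768188.00 mm³.
x_c = 2578602.00/19316.00 = 133.50 mm; y_c = 768188.00/19316.00 = 39.77 mm.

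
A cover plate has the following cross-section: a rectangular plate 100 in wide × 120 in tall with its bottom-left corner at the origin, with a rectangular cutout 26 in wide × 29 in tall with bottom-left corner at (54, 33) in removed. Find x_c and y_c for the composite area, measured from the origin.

x_c = 48.86 in, y_c = 60.84 in

plate: A = 100 × 120 = 12000.00, centroid at (50.00, 60.00).
hole: A = −(26 × 29) = -754.00, centroid at (67.00, 47.50).
ΣA = 11246.00 in²
ΣAx_c = (12000.00)(50.00) + (-754.00)(67.00) = 549482.00 in³
ΣAy_c = (12000.00)(60.00) + (-754.00)(47.50) = 684185.00 in³
x_c = 549482.00 / 11246.00 = 48.86 in
y_c = 684185.00 / 11246.00 = 60.84 in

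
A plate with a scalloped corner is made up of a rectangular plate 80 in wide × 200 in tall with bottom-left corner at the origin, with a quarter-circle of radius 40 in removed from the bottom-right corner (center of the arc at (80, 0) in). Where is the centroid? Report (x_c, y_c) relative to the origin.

plate: A = 80 × 200 = 16000.00, centroid at (40.00, 100.00).
removed quarter-circle: A = −¼π·40² = -1256.64, centroid at (63.02, 16.98).
ΣA = 14743.36 in²
ΣAx_c = (16000.00)(40.00) + (-1256.64)(63.02) = 560802.37 in³
ΣAy_c = (16000.00)(100.00) + (-1256.64)(16.98) = 1578666.67 in³
x_c = 560802.37 / 14743.36 = 38.04 in
y_c = 1578666.67 / 14743.36 = 107.08 in

x_c = 38.04 in, y_c = 107.08 in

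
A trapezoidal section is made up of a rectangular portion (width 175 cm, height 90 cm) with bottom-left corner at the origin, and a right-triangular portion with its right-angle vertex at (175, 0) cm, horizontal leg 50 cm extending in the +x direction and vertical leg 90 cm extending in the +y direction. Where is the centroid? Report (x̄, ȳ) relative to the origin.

rectangular portion: A = 175 × 90 = 15750.00, centroid at (87.50, 45.00).
triangular portion: A = ½·50·90 = 2250.00, centroid at (191.67, 30.00).
ΣA = 18000.00 cm², ΣAx̄ = 1809375.00 cm³, ΣAȳ = 776250.00 cm³.
x̄ = 1809375.00/18000.00 = 100.52 cm; ȳ = 776250.00/18000.00 = 43.12 cm.

x̄ = 100.52 cm, ȳ = 43.12 cm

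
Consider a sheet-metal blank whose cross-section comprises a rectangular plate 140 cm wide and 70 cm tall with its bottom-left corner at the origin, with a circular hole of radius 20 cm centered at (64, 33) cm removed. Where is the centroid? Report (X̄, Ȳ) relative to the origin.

Part | A | x̄ᵢ | ȳᵢ | A·x̄ᵢ | A·ȳᵢ
plate | 9800.00 | 70.00 | 35.00 | 686000.00 | 343000.00
hole | -1256.64 | 64.00 | 33.00 | -80424.77 | -41469.02
Σ | 8543.36 |  |  | 605575.23 | 301530.98
X̄ = 605575.23 / 8543.36 = 70.88 cm
Ȳ = 301530.98 / 8543.36 = 35.29 cm

X̄ = 70.88 cm, Ȳ = 35.29 cm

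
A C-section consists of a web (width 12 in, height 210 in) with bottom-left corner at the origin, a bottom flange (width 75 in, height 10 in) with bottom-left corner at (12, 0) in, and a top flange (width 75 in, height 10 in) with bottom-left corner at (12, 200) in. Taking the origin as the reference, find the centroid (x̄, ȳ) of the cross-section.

x̄ = 22.23 in, ȳ = 105.00 in

Part | A | x̄ᵢ | ȳᵢ | A·x̄ᵢ | A·ȳᵢ
web | 2520.00 | 6.00 | 105.00 | 15120.00 | 264600.00
bottom flange | 750.00 | 49.50 | 5.00 | 37125.00 | 3750.00
top flange | 750.00 | 49.50 | 205.00 | 37125.00 | 153750.00
Σ | 4020.00 |  |  | 89370.00 | 422100.00
x̄ = 89370.00 / 4020.00 = 22.23 in
ȳ = 422100.00 / 4020.00 = 105.00 in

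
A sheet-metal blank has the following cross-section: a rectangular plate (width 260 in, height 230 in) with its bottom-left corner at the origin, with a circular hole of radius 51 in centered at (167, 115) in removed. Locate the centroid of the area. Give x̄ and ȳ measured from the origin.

Part | A | x̄ᵢ | ȳᵢ | A·x̄ᵢ | A·ȳᵢ
plate | 59800.00 | 130.00 | 115.00 | 7774000.00 | 6877000.00
hole | -8171.28 | 167.00 | 115.00 | -1364604.18 | -939697.49
Σ | 51628.72 |  |  | 6409395.82 | 5937302.51
x̄ = 6409395.82 / 51628.72 = 124.14 in
ȳ = 5937302.51 / 51628.72 = 115.00 in

x̄ = 124.14 in, ȳ = 115.00 in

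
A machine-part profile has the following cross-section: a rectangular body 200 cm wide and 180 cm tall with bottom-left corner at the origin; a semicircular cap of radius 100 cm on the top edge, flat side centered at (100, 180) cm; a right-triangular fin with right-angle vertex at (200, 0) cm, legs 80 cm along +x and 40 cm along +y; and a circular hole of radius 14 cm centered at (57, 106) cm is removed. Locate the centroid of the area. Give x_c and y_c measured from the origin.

rectangular body: A = 200 × 180 = 36000.00, centroid at (100.00, 90.00).
semicircular top: A = ½π·100² = 15707.96, centroid at (100.00, 222.44).
triangular fin: A = ½·80·40 = 1600.00, centroid at (226.67, 13.33).
hole: A = −π·14² = -615.75, centroid at (57.00, 106.00).
ΣA = 52692.21 cm²
ΣAx_c = (36000.00)(100.00) + (15707.96)(100.00) + (1600.00)(226.67) + (-615.75)(57.00) = 5498365.12 cm³
ΣAy_c = (36000.00)(90.00) + (15707.96)(222.44) + (1600.00)(13.33) + (-615.75)(106.00) = 6690163.66 cm³
x_c = 5498365.12 / 52692.21 = 104.35 cm
y_c = 6690163.66 / 52692.21 = 126.97 cm

x_c = 104.35 cm, y_c = 126.97 cm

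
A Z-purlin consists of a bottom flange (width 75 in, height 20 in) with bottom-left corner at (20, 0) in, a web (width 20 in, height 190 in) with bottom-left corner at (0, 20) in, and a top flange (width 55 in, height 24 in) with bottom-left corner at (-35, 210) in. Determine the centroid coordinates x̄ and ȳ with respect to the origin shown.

x̄ = 17.27 in, ȳ = 112.54 in

bottom flange: A = 75 × 20 = 1500.00, centroid at (57.50, 10.00).
web: A = 20 × 190 = 3800.00, centroid at (10.00, 115.00).
top flange: A = 55 × 24 = 1320.00, centroid at (-7.50, 222.00).
ΣA = 6620.00 in², ΣAx̄ = 114350.00 in³, ΣAȳ = 745040.00 in³.
x̄ = 114350.00/6620.00 = 17.27 in; ȳ = 745040.00/6620.00 = 112.54 in.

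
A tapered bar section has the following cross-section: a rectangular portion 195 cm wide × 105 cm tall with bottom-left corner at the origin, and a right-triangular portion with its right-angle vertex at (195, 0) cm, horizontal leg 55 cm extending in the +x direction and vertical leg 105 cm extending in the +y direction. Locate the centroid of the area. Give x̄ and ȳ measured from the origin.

x̄ = 111.82 cm, ȳ = 50.34 cm

rectangular portion: A = 195 × 105 = 20475.00, centroid at (97.50, 52.50).
triangular portion: A = ½·55·105 = 2887.50, centroid at (213.33, 35.00).
ΣA = 23362.50 cm²
ΣAx̄ = (20475.00)(97.50) + (2887.50)(213.33) = 2612312.50 cm³
ΣAȳ = (20475.00)(52.50) + (2887.50)(35.00) = 1176000.00 cm³
x̄ = 2612312.50 / 23362.50 = 111.82 cm
ȳ = 1176000.00 / 23362.50 = 50.34 cm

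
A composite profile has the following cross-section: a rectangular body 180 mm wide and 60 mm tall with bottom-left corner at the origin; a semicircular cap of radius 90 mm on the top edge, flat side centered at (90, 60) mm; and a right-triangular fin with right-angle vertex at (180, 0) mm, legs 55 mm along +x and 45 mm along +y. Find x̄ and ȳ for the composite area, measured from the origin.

rectangular body: A = 180 × 60 = 10800.00, centroid at (90.00, 30.00).
semicircular top: A = ½π·90² = 12723.45, centroid at (90.00, 98.20).
triangular fin: A = ½·55·45 = 1237.50, centroid at (198.33, 15.00).
ΣA = 24760.95 mm²
ΣAx̄ = (10800.00)(90.00) + (12723.45)(90.00) + (1237.50)(198.33) = 2362548.02 mm³
ΣAȳ = (10800.00)(30.00) + (12723.45)(98.20) + (1237.50)(15.00) = 1591969.51 mm³
x̄ = 2362548.02 / 24760.95 = 95.41 mm
ȳ = 1591969.51 / 24760.95 = 64.29 mm

x̄ = 95.41 mm, ȳ = 64.29 mm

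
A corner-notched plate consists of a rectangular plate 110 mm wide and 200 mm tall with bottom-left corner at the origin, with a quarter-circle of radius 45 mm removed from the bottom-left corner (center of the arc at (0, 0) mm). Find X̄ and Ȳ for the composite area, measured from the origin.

X̄ = 57.80 mm, Ȳ = 106.30 mm

Part | A | x̄ᵢ | ȳᵢ | A·x̄ᵢ | A·ȳᵢ
plate | 22000.00 | 55.00 | 100.00 | 1210000.00 | 2200000.00
removed quarter-circle | -1590.43 | 19.10 | 19.10 | -30375.00 | -30375.00
Σ | 20409.57 |  |  | 1179625.00 | 2169625.00
X̄ = 1179625.00 / 20409.57 = 57.80 mm
Ȳ = 2169625.00 / 20409.57 = 106.30 mm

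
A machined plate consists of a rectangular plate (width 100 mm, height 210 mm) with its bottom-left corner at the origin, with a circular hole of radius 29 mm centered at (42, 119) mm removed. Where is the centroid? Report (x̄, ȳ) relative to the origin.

x̄ = 51.15 mm, ȳ = 102.99 mm

plate: A = 100 × 210 = 21000.00, centroid at (50.00, 105.00).
hole: A = −π·29² = -2642.08, centroid at (42.00, 119.00).
ΣA = 18357.92 mm²
ΣAx̄ = (21000.00)(50.00) + (-2642.08)(42.00) = 939032.66 mm³
ΣAȳ = (21000.00)(105.00) + (-2642.08)(119.00) = 1890592.55 mm³
x̄ = 939032.66 / 18357.92 = 51.15 mm
ȳ = 1890592.55 / 18357.92 = 102.99 mm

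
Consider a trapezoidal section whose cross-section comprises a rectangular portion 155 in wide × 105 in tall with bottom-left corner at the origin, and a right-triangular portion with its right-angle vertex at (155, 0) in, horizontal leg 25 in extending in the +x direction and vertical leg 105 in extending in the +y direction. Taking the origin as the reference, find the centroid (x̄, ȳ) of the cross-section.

rectangular portion: A = 155 × 105 = 16275.00, centroid at (77.50, 52.50).
triangular portion: A = ½·25·105 = 1312.50, centroid at (163.33, 35.00).
ΣA = 17587.50 in², ΣAx̄ = 1475687.50 in³, ΣAȳ = 900375.00 in³.
x̄ = 1475687.50/17587.50 = 83.91 in; ȳ = 900375.00/17587.50 = 51.19 in.

x̄ = 83.91 in, ȳ = 51.19 in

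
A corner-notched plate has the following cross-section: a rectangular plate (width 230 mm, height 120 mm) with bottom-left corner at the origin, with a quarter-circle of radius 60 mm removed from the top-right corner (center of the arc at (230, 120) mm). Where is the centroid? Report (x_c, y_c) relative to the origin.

x_c = 104.78 mm, y_c = 56.06 mm

Part | A | x̄ᵢ | ȳᵢ | A·x̄ᵢ | A·ȳᵢ
plate | 27600.00 | 115.00 | 60.00 | 3174000.00 | 1656000.00
removed quarter-circle | -2827.43 | 204.54 | 94.54 | -578309.68 | -267292.01
Σ | 24772.57 |  |  | 2595690.32 | 1388707.99
x_c = 2595690.32 / 24772.57 = 104.78 mm
y_c = 1388707.99 / 24772.57 = 56.06 mm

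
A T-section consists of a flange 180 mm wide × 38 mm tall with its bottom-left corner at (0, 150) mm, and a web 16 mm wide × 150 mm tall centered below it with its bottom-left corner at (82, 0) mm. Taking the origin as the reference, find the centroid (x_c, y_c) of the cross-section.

x_c = 90.00 mm, y_c = 144.58 mm

web: A = 16 × 150 = 2400.00, centroid at (90.00, 75.00).
flange: A = 180 × 38 = 6840.00, centroid at (90.00, 169.00).
ΣA = 9240.00 mm²
ΣAx_c = (2400.00)(90.00) + (6840.00)(90.00) = 831600.00 mm³
ΣAy_c = (2400.00)(75.00) + (6840.00)(169.00) = 1335960.00 mm³
x_c = 831600.00 / 9240.00 = 90.00 mm
y_c = 1335960.00 / 9240.00 = 144.58 mm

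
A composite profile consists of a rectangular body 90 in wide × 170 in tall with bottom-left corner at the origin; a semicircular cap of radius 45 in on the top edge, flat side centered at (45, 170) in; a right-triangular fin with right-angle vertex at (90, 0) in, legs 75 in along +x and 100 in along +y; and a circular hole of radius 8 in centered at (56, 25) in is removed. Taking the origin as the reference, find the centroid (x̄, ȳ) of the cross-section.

Part | A | x̄ᵢ | ȳᵢ | A·x̄ᵢ | A·ȳᵢ
rectangular body | 15300.00 | 45.00 | 85.00 | 688500.00 | 1300500.00
semicircular top | 3180.86 | 45.00 | 189.10 | 143138.82 | 601496.64
triangular fin | 3750.00 | 115.00 | 33.33 | 431250.00 | 125000.00
hole | -201.06 | 56.00 | 25.00 | -11259.47 | -5026.55
Σ | 22029.80 |  |  | 1251629.35 | 2021970.09
x̄ = 1251629.35 / 22029.80 = 56.82 in
ȳ = 2021970.09 / 22029.80 = 91.78 in

x̄ = 56.82 in, ȳ = 91.78 in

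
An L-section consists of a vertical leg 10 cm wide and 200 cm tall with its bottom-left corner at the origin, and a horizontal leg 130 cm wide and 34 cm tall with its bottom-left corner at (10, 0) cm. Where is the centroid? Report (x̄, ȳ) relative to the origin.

vertical leg: A = 10 × 200 = 2000.00, centroid at (5.00, 100.00).
horizontal leg: A = 130 × 34 = 4420.00, centroid at (75.00, 17.00).
ΣA = 6420.00 cm², ΣAx̄ = 341500.00 cm³, ΣAȳ = 275140.00 cm³.
x̄ = 341500.00/6420.00 = 53.19 cm; ȳ = 275140.00/6420.00 = 42.86 cm.

x̄ = 53.19 cm, ȳ = 42.86 cm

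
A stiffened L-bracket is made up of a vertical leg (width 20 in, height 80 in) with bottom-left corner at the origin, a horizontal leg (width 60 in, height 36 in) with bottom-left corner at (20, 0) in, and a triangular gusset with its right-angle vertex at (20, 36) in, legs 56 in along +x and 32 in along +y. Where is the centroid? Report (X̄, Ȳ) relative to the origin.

X̄ = 34.07 in, Ȳ = 31.08 in

Part | A | x̄ᵢ | ȳᵢ | A·x̄ᵢ | A·ȳᵢ
vertical leg | 1600.00 | 10.00 | 40.00 | 16000.00 | 64000.00
horizontal leg | 2160.00 | 50.00 | 18.00 | 108000.00 | 38880.00
gusset | 896.00 | 38.67 | 46.67 | 34645.33 | 41813.33
Σ | 4656.00 |  |  | 158645.33 | 144693.33
X̄ = 158645.33 / 4656.00 = 34.07 in
Ȳ = 144693.33 / 4656.00 = 31.08 in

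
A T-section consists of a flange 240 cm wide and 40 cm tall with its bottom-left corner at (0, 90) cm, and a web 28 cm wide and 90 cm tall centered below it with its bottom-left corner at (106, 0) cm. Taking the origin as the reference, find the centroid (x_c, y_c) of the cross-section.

web: A = 28 × 90 = 2520.00, centroid at (120.00, 45.00).
flange: A = 240 × 40 = 9600.00, centroid at (120.00, 110.00).
ΣA = 12120.00 cm²
ΣAx_c = (2520.00)(120.00) + (9600.00)(120.00) = 1454400.00 cm³
ΣAy_c = (2520.00)(45.00) + (9600.00)(110.00) = 1169400.00 cm³
x_c = 1454400.00 / 12120.00 = 120.00 cm
y_c = 1169400.00 / 12120.00 = 96.49 cm

x_c = 120.00 cm, y_c = 96.49 cm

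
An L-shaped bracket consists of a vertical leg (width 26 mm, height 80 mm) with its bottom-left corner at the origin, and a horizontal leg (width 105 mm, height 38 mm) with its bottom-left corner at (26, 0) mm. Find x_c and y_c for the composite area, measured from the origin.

x_c = 56.06 mm, y_c = 26.20 mm

vertical leg: A = 26 × 80 = 2080.00, centroid at (13.00, 40.00).
horizontal leg: A = 105 × 38 = 3990.00, centroid at (78.50, 19.00).
ΣA = 6070.00 mm², ΣAx_c = 340255.00 mm³, ΣAy_c = 159010.00 mm³.
x_c = 340255.00/6070.00 = 56.06 mm; y_c = 159010.00/6070.00 = 26.20 mm.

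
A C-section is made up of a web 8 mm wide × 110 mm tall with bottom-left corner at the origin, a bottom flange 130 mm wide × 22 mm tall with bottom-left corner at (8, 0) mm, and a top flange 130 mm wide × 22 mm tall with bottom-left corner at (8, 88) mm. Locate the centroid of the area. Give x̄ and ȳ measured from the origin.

x̄ = 63.80 mm, ȳ = 55.00 mm

Part | A | x̄ᵢ | ȳᵢ | A·x̄ᵢ | A·ȳᵢ
web | 880.00 | 4.00 | 55.00 | 3520.00 | 48400.00
bottom flange | 2860.00 | 73.00 | 11.00 | 208780.00 | 31460.00
top flange | 2860.00 | 73.00 | 99.00 | 208780.00 | 283140.00
Σ | 6600.00 |  |  | 421080.00 | 363000.00
x̄ = 421080.00 / 6600.00 = 63.80 mm
ȳ = 363000.00 / 6600.00 = 55.00 mm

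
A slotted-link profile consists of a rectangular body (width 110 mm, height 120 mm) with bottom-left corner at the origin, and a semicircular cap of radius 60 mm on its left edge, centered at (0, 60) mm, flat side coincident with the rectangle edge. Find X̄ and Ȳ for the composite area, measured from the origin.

Part | A | x̄ᵢ | ȳᵢ | A·x̄ᵢ | A·ȳᵢ
rectangular body | 13200.00 | 55.00 | 60.00 | 726000.00 | 792000.00
semicircular end | 5654.87 | -25.46 | 60.00 | -144000.00 | 339292.01
Σ | 18854.87 |  |  | 582000.00 | 1131292.01
X̄ = 582000.00 / 18854.87 = 30.87 mm
Ȳ = 1131292.01 / 18854.87 = 60.00 mm

X̄ = 30.87 mm, Ȳ = 60.00 mm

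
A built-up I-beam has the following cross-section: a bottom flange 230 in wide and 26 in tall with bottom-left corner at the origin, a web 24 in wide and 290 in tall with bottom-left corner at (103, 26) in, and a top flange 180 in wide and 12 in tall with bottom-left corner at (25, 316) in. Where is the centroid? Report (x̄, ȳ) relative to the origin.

bottom flange: A = 230 × 26 = 5980.00, centroid at (115.00, 13.00).
web: A = 24 × 290 = 6960.00, centroid at (115.00, 171.00).
top flange: A = 180 × 12 = 2160.00, centroid at (115.00, 322.00).
ΣA = 15100.00 in²
ΣAx̄ = (5980.00)(115.00) + (6960.00)(115.00) + (2160.00)(115.00) = 1736500.00 in³
ΣAȳ = (5980.00)(13.00) + (6960.00)(171.00) + (2160.00)(322.00) = 1963420.00 in³
x̄ = 1736500.00 / 15100.00 = 115.00 in
ȳ = 1963420.00 / 15100.00 = 130.03 in

x̄ = 115.00 in, ȳ = 130.03 in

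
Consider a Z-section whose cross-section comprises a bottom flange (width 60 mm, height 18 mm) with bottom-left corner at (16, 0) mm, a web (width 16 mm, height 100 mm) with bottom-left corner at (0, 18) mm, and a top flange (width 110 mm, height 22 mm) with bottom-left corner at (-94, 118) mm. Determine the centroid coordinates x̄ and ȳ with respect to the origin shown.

x̄ = -6.25 mm, ȳ = 84.45 mm

bottom flange: A = 60 × 18 = 1080.00, centroid at (46.00, 9.00).
web: A = 16 × 100 = 1600.00, centroid at (8.00, 68.00).
top flange: A = 110 × 22 = 2420.00, centroid at (-39.00, 129.00).
ΣA = 5100.00 mm²
ΣAx̄ = (1080.00)(46.00) + (1600.00)(8.00) + (2420.00)(-39.00) = -31900.00 mm³
ΣAȳ = (1080.00)(9.00) + (1600.00)(68.00) + (2420.00)(129.00) = 430700.00 mm³
x̄ = -31900.00 / 5100.00 = -6.25 mm
ȳ = 430700.00 / 5100.00 = 84.45 mm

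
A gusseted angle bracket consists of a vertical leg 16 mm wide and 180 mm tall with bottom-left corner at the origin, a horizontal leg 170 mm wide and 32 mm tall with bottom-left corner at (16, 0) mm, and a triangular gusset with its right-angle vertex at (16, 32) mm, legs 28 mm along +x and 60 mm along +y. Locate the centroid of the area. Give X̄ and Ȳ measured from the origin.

vertical leg: A = 16 × 180 = 2880.00, centroid at (8.00, 90.00).
horizontal leg: A = 170 × 32 = 5440.00, centroid at (101.00, 16.00).
gusset: A = ½·28·60 = 840.00, centroid at (25.33, 52.00).
ΣA = 9160.00 mm², ΣAX̄ = 593760.00 mm³, ΣAȲ = 389920.00 mm³.
X̄ = 593760.00/9160.00 = 64.82 mm; Ȳ = 389920.00/9160.00 = 42.57 mm.

X̄ = 64.82 mm, Ȳ = 42.57 mm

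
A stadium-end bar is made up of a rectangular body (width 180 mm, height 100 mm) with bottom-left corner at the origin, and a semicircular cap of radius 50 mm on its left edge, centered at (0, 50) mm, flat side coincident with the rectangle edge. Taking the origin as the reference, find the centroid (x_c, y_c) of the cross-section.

x_c = 70.08 mm, y_c = 50.00 mm

rectangular body: A = 180 × 100 = 18000.00, centroid at (90.00, 50.00).
semicircular end: A = ½π·50² = 3926.99, centroid at (-21.22, 50.00).
ΣA = 21926.99 mm²
ΣAx_c = (18000.00)(90.00) + (3926.99)(-21.22) = 1536666.67 mm³
ΣAy_c = (18000.00)(50.00) + (3926.99)(50.00) = 1096349.54 mm³
x_c = 1536666.67 / 21926.99 = 70.08 mm
y_c = 1096349.54 / 21926.99 = 50.00 mm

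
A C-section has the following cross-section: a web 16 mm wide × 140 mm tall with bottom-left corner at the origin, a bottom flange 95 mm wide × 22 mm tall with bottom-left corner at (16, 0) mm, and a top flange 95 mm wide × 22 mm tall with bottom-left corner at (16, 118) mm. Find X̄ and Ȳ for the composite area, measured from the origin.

X̄ = 44.14 mm, Ȳ = 70.00 mm

Part | A | x̄ᵢ | ȳᵢ | A·x̄ᵢ | A·ȳᵢ
web | 2240.00 | 8.00 | 70.00 | 17920.00 | 156800.00
bottom flange | 2090.00 | 63.50 | 11.00 | 132715.00 | 22990.00
top flange | 2090.00 | 63.50 | 129.00 | 132715.00 | 269610.00
Σ | 6420.00 |  |  | 283350.00 | 449400.00
X̄ = 283350.00 / 6420.00 = 44.14 mm
Ȳ = 449400.00 / 6420.00 = 70.00 mm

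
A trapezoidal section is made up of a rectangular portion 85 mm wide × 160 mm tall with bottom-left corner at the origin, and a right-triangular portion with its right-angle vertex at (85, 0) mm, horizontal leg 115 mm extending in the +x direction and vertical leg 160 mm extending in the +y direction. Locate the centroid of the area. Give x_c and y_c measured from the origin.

x_c = 75.12 mm, y_c = 69.24 mm

rectangular portion: A = 85 × 160 = 13600.00, centroid at (42.50, 80.00).
triangular portion: A = ½·115·160 = 9200.00, centroid at (123.33, 53.33).
ΣA = 22800.00 mm², ΣAx_c = 1712666.67 mm³, ΣAy_c = 1578666.67 mm³.
x_c = 1712666.67/22800.00 = 75.12 mm; y_c = 1578666.67/22800.00 = 69.24 mm.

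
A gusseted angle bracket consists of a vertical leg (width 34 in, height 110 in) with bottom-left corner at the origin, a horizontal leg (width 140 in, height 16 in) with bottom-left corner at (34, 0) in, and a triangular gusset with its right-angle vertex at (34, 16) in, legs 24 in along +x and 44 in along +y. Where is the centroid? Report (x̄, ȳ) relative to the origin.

vertical leg: A = 34 × 110 = 3740.00, centroid at (17.00, 55.00).
horizontal leg: A = 140 × 16 = 2240.00, centroid at (104.00, 8.00).
gusset: A = ½·24·44 = 528.00, centroid at (42.00, 30.67).
ΣA = 6508.00 in², ΣAx̄ = 318716.00 in³, ΣAȳ = 239812.00 in³.
x̄ = 318716.00/6508.00 = 48.97 in; ȳ = 239812.00/6508.00 = 36.85 in.

x̄ = 48.97 in, ȳ = 36.85 in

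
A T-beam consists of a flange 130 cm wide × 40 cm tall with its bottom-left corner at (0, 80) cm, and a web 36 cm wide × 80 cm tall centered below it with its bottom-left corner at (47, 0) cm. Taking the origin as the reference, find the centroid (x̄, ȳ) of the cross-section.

x̄ = 65.00 cm, ȳ = 78.61 cm

Part | A | x̄ᵢ | ȳᵢ | A·x̄ᵢ | A·ȳᵢ
web | 2880.00 | 65.00 | 40.00 | 187200.00 | 115200.00
flange | 5200.00 | 65.00 | 100.00 | 338000.00 | 520000.00
Σ | 8080.00 |  |  | 525200.00 | 635200.00
x̄ = 525200.00 / 8080.00 = 65.00 cm
ȳ = 635200.00 / 8080.00 = 78.61 cm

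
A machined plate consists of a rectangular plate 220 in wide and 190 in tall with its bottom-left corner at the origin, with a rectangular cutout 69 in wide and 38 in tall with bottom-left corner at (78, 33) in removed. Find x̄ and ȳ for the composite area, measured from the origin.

plate: A = 220 × 190 = 41800.00, centroid at (110.00, 95.00).
hole: A = −(69 × 38) = -2622.00, centroid at (112.50, 52.00).
ΣA = 39178.00 in², ΣAx̄ = 4303025.00 in³, ΣAȳ = 3834656.00 in³.
x̄ = 4303025.00/39178.00 = 109.83 in; ȳ = 3834656.00/39178.00 = 97.88 in.

x̄ = 109.83 in, ȳ = 97.88 in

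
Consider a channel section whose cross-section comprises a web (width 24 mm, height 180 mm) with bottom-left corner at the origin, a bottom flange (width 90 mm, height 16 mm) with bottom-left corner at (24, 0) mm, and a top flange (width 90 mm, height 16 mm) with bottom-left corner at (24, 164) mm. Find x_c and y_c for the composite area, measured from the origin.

web: A = 24 × 180 = 4320.00, centroid at (12.00, 90.00).
bottom flange: A = 90 × 16 = 1440.00, centroid at (69.00, 8.00).
top flange: A = 90 × 16 = 1440.00, centroid at (69.00, 172.00).
ΣA = 7200.00 mm²
ΣAx_c = (4320.00)(12.00) + (1440.00)(69.00) + (1440.00)(69.00) = 250560.00 mm³
ΣAy_c = (4320.00)(90.00) + (1440.00)(8.00) + (1440.00)(172.00) = 648000.00 mm³
x_c = 250560.00 / 7200.00 = 34.80 mm
y_c = 648000.00 / 7200.00 = 90.00 mm

x_c = 34.80 mm, y_c = 90.00 mm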